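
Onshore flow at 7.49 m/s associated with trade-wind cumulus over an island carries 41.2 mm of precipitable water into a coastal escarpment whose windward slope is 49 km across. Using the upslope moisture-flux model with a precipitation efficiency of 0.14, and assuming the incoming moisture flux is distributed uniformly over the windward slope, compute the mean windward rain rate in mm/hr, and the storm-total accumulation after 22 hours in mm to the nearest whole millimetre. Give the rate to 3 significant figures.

R ≈ 3.17 mm/hr; total ≈ 70 mm

Incoming column moisture flux per unit ridge length: F = V × PW = 7.49 × 41.2 = 308.588 mm·m/s.
Spread over the 49 km slope with efficiency ε = 0.14: R = ε·F/W = 0.14 × 308.588 / 49000 m = 8.817e-04 mm/s.
R = 8.817e-04 × 3600 = 3.17 mm/hr.
Over 22 h: total = 3.17 × 22 = 69.74 ≈ 70 mm.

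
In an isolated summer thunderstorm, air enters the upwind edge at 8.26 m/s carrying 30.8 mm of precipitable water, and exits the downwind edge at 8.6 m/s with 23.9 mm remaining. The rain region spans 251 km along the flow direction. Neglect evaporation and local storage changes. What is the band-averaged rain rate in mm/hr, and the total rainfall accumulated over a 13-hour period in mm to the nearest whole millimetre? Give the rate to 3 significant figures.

R ≈ 0.701 mm/hr; total ≈ 9 mm

Column moisture flux per unit crosswind length is F = V × PW.
Inflow: F_in = 8.26 × 30.8 = 254.408 mm·m/s
Outflow: F_out = 8.6 × 23.9 = 205.54 mm·m/s
Steady-state rate R = (F_in − F_out)/L = (254.408 − 205.54) / 251000 m = 1.947e-04 mm/s.
R = 1.947e-04 × 3600 = 0.701 mm/hr.
Over 13 h: total = 0.701 × 13 = 9.113 ≈ 9 mm.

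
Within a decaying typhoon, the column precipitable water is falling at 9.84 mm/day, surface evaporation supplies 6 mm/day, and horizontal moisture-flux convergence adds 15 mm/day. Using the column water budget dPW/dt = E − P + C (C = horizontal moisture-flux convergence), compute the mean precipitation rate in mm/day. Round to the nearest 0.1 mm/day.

dPW/dt = -9.84 mm/day.
P = E + C − dPW/dt = 6 + (15) − (-9.84) = 30.8 mm/day.

P ≈ 30.8 mm/day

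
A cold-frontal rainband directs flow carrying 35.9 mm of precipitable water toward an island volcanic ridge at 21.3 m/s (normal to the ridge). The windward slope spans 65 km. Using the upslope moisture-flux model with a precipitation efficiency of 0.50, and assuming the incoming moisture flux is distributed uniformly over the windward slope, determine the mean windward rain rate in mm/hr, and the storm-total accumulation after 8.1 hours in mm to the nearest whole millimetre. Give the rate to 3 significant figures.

R ≈ 21.2 mm/hr; total ≈ 172 mm

Incoming column moisture flux per unit ridge length: F = V × PW = 21.3 × 35.9 = 764.67 mm·m/s.
Spread over the 65 km slope with efficiency ε = 0.50: R = ε·F/W = 0.50 × 764.67 / 65000 m = 5.882e-03 mm/s.
R = 5.882e-03 × 3600 = 21.2 mm/hr.
Over 8.1 h: total = 21.2 × 8.1 = 171.72 ≈ 172 mm.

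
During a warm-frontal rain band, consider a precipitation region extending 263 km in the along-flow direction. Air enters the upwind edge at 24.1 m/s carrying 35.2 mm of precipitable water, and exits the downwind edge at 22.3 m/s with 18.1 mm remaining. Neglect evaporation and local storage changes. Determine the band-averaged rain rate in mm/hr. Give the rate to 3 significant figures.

Column moisture flux per unit crosswind length is F = V × PW.
Inflow: F_in = 24.1 × 35.2 = 848.32 mm·m/s
Outflow: F_out = 22.3 × 18.1 = 403.63 mm·m/s
Steady-state rate R = (F_in − F_out)/L = (848.32 − 403.63) / 263000 m = 1.691e-03 mm/s.
R = 1.691e-03 × 3600 = 6.09 mm/hr.

R ≈ 6.09 mm/hr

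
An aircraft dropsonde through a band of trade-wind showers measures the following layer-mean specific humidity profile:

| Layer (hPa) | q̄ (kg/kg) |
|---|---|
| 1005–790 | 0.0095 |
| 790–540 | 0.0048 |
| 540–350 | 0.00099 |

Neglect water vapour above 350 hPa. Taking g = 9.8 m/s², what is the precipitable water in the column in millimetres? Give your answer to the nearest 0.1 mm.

Precipitable water is the column-integrated vapour mass per unit area: PW = (1/g) Σ q̄ Δp, with q in kg/kg and Δp in Pa (1 kg/m² of water = 1 mm).
Layer 1005–790 hPa: Δp = 215 hPa = 21500 Pa, q̄ = 0.0095 kg/kg → 0.0095 × 21500 / 9.8 = 20.84 mm
Layer 790–540 hPa: Δp = 250 hPa = 25000 Pa, q̄ = 0.0048 kg/kg → 0.0048 × 25000 / 9.8 = 12.24 mm
Layer 540–350 hPa: Δp = 190 hPa = 19000 Pa, q̄ = 0.00099 kg/kg → 0.00099 × 19000 / 9.8 = 1.92 mm
PW = 20.84 + 12.24 + 1.92 = 35.00 ≈ 35.0 mm.

PW ≈ 35.0 mm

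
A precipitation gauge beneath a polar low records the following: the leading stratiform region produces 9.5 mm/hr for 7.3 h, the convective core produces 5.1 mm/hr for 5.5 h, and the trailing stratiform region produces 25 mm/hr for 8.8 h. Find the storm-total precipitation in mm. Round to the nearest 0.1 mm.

Total = Σ Rᵢ Δtᵢ = 9.5 × 7.3 + 5.1 × 5.5 + 25 × 8.8
      = 69.35 + 28.05 + 220 = 317.4 mm.

total ≈ 317.4 mm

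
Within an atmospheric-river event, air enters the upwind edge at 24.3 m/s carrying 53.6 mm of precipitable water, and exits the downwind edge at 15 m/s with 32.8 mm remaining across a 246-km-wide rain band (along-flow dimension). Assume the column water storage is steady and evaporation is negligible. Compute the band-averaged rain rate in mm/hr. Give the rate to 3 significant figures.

R ≈ 11.9 mm/hr

Column moisture flux per unit crosswind length is F = V × PW.
Inflow: F_in = 24.3 × 53.6 = 1302.48 mm·m/s
Outflow: F_out = 15 × 32.8 = 492 mm·m/s
Steady-state rate R = (F_in − F_out)/L = (1302.48 − 492) / 246000 m = 3.295e-03 mm/s.
R = 3.295e-03 × 3600 = 11.9 mm/hr.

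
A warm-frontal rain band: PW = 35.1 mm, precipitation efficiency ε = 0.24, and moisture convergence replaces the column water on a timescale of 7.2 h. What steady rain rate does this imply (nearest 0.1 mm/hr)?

R ≈ 1.2 mm/hr

Each overturning extracts ε × PW = 0.24 × 35.1 = 8.424 mm.
Rate = ε·PW / τ = 8.424 / 7.2 h = 1.2 mm/hr.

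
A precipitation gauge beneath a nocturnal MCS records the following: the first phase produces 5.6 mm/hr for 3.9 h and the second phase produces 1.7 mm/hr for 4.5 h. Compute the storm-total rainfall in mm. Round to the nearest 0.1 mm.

total ≈ 29.5 mm

Total = Σ Rᵢ Δtᵢ = 5.6 × 3.9 + 1.7 × 4.5
      = 21.84 + 7.65 = 29.5 mm.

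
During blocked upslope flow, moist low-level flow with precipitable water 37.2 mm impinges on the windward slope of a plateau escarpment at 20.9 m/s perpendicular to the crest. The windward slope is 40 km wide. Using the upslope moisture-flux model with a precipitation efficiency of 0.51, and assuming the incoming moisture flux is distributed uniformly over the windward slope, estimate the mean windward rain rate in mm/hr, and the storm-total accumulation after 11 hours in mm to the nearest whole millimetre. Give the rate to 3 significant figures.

R ≈ 35.7 mm/hr; total ≈ 393 mm

Incoming column moisture flux per unit ridge length: F = V × PW = 20.9 × 37.2 = 777.48 mm·m/s.
Spread over the 40 km slope with efficiency ε = 0.51: R = ε·F/W = 0.51 × 777.48 / 40000 m = 9.913e-03 mm/s.
R = 9.913e-03 × 3600 = 35.7 mm/hr.
Over 11 h: total = 35.7 × 11 = 392.7 ≈ 393 mm.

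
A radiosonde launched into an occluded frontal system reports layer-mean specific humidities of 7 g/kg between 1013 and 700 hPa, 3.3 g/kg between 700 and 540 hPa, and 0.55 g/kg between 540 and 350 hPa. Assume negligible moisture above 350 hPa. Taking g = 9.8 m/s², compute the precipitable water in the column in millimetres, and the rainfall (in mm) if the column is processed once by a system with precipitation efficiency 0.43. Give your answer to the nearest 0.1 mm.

Precipitable water is the column-integrated vapour mass per unit area: PW = (1/g) Σ q̄ Δp, with q in kg/kg and Δp in Pa (1 kg/m² of water = 1 mm).
Layer 1013–700 hPa: Δp = 313 hPa = 31300 Pa, q̄ = 0.007 kg/kg → 0.007 × 31300 / 9.8 = 22.36 mm
Layer 700–540 hPa: Δp = 160 hPa = 16000 Pa, q̄ = 0.0033 kg/kg → 0.0033 × 16000 / 9.8 = 5.39 mm
Layer 540–350 hPa: Δp = 190 hPa = 19000 Pa, q̄ = 0.00055 kg/kg → 0.00055 × 19000 / 9.8 = 1.07 mm
PW = 22.36 + 5.39 + 1.07 = 28.82 ≈ 28.8 mm.
Rainfall = ε × PW = 0.43 × 28.8 = 12.4 mm.

PW ≈ 28.8 mm; rainfall ≈ 12.4 mm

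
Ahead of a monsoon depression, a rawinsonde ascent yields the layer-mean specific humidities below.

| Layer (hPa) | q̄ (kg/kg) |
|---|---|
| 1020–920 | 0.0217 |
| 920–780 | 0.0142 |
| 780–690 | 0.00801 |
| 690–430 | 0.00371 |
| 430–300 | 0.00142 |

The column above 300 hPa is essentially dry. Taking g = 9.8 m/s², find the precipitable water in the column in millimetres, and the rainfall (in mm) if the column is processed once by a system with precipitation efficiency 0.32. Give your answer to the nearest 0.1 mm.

PW ≈ 61.5 mm; rainfall ≈ 19.7 mm

Precipitable water is the column-integrated vapour mass per unit area: PW = (1/g) Σ q̄ Δp, with q in kg/kg and Δp in Pa (1 kg/m² of water = 1 mm).
Layer 1020–920 hPa: Δp = 100 hPa = 10000 Pa, q̄ = 0.0217 kg/kg → 0.0217 × 10000 / 9.8 = 22.14 mm
Layer 920–780 hPa: Δp = 140 hPa = 14000 Pa, q̄ = 0.0142 kg/kg → 0.0142 × 14000 / 9.8 = 20.29 mm
Layer 780–690 hPa: Δp = 90 hPa = 9000 Pa, q̄ = 0.00801 kg/kg → 0.00801 × 9000 / 9.8 = 7.36 mm
Layer 690–430 hPa: Δp = 260 hPa = 26000 Pa, q̄ = 0.00371 kg/kg → 0.00371 × 26000 / 9.8 = 9.84 mm
Layer 430–300 hPa: Δp = 130 hPa = 13000 Pa, q̄ = 0.00142 kg/kg → 0.00142 × 13000 / 9.8 = 1.88 mm
PW = 22.14 + 20.29 + 7.36 + 9.84 + 1.88 = 61.51 ≈ 61.5 mm.
Rainfall = ε × PW = 0.32 × 61.5 = 19.7 mm.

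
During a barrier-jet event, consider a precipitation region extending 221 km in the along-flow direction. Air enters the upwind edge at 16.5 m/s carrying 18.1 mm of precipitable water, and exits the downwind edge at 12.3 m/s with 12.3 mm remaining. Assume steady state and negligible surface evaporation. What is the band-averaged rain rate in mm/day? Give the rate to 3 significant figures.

R ≈ 57.6 mm/day

Column moisture flux per unit crosswind length is F = V × PW.
Inflow: F_in = 16.5 × 18.1 = 298.65 mm·m/s
Outflow: F_out = 12.3 × 12.3 = 151.29 mm·m/s
Steady-state rate R = (F_in − F_out)/L = (298.65 − 151.29) / 221000 m = 6.668e-04 mm/s.
R = 6.668e-04 × 3600 × 24 = 57.6 mm/day.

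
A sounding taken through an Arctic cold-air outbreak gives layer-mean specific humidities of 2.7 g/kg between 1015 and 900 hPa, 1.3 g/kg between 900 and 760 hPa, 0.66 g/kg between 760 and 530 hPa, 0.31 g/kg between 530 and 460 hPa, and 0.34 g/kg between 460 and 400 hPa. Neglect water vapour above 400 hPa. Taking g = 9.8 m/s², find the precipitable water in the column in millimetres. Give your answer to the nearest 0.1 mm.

PW ≈ 7.0 mm

Precipitable water is the column-integrated vapour mass per unit area: PW = (1/g) Σ q̄ Δp, with q in kg/kg and Δp in Pa (1 kg/m² of water = 1 mm).
Layer 1015–900 hPa: Δp = 115 hPa = 11500 Pa, q̄ = 0.0027 kg/kg → 0.0027 × 11500 / 9.8 = 3.17 mm
Layer 900–760 hPa: Δp = 140 hPa = 14000 Pa, q̄ = 0.0013 kg/kg → 0.0013 × 14000 / 9.8 = 1.86 mm
Layer 760–530 hPa: Δp = 230 hPa = 23000 Pa, q̄ = 0.00066 kg/kg → 0.00066 × 23000 / 9.8 = 1.55 mm
Layer 530–460 hPa: Δp = 70 hPa = 7000 Pa, q̄ = 0.00031 kg/kg → 0.00031 × 7000 / 9.8 = 0.22 mm
Layer 460–400 hPa: Δp = 60 hPa = 6000 Pa, q̄ = 0.00034 kg/kg → 0.00034 × 6000 / 9.8 = 0.21 mm
PW = 3.17 + 1.86 + 1.55 + 0.22 + 0.21 = 7.01 ≈ 7.0 mm.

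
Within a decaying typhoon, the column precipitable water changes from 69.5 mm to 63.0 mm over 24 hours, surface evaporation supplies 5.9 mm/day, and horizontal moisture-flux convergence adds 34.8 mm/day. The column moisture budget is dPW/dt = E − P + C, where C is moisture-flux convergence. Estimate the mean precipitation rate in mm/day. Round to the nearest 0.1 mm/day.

P ≈ 47.2 mm/day

dPW/dt = (63.0 − 69.5) mm / (24/24 day) = -6.500 mm/day.
P = E + C − dPW/dt = 5.9 + (34.8) − (-6.500) = 47.2 mm/day.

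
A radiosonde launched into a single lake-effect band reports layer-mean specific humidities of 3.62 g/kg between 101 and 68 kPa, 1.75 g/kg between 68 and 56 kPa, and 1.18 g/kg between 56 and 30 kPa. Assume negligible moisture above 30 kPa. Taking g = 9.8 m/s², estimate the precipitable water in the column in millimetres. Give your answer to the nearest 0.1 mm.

PW ≈ 17.5 mm

Precipitable water is the column-integrated vapour mass per unit area: PW = (1/g) Σ q̄ Δp, with q in kg/kg and Δp in Pa (1 kg/m² of water = 1 mm).
Layer 101–68 kPa: Δp = 330 hPa = 33000 Pa, q̄ = 0.00362 kg/kg → 0.00362 × 33000 / 9.8 = 12.19 mm
Layer 68–56 kPa: Δp = 120 hPa = 12000 Pa, q̄ = 0.00175 kg/kg → 0.00175 × 12000 / 9.8 = 2.14 mm
Layer 56–30 kPa: Δp = 260 hPa = 26000 Pa, q̄ = 0.00118 kg/kg → 0.00118 × 26000 / 9.8 = 3.13 mm
PW = 12.19 + 2.14 + 3.13 = 17.46 ≈ 17.5 mm.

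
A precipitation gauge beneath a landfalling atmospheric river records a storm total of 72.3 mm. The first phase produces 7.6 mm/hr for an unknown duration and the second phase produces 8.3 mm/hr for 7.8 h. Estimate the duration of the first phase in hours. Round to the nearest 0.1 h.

Known phases: 8.3 × 7.8 = 64.74 mm.
Remaining depth = 72.3 − 64.74 = 7.56 mm.
Duration = 7.56 / 7.6 = 1.0 h.

duration ≈ 1.0 h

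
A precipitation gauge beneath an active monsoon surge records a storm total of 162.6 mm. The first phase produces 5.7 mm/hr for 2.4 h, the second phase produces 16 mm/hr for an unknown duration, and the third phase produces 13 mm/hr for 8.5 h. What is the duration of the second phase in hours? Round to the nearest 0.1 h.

Known phases: 5.7 × 2.4 + 13 × 8.5 = 13.68 + 110.5 = 124.18 mm.
Remaining depth = 162.6 − 124.18 = 38.42 mm.
Duration = 38.42 / 16 = 2.4 h.

duration ≈ 2.4 h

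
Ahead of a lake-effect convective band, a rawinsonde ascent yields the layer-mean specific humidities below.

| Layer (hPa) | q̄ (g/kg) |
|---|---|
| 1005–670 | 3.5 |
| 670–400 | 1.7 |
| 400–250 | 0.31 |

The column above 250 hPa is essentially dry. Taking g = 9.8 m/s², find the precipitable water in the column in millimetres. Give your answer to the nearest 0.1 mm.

PW ≈ 17.1 mm

Precipitable water is the column-integrated vapour mass per unit area: PW = (1/g) Σ q̄ Δp, with q in kg/kg and Δp in Pa (1 kg/m² of water = 1 mm).
Layer 1005–670 hPa: Δp = 335 hPa = 33500 Pa, q̄ = 0.0035 kg/kg → 0.0035 × 33500 / 9.8 = 11.96 mm
Layer 670–400 hPa: Δp = 270 hPa = 27000 Pa, q̄ = 0.0017 kg/kg → 0.0017 × 27000 / 9.8 = 4.68 mm
Layer 400–250 hPa: Δp = 150 hPa = 15000 Pa, q̄ = 0.00031 kg/kg → 0.00031 × 15000 / 9.8 = 0.47 mm
PW = 11.96 + 4.68 + 0.47 = 17.11 ≈ 17.1 mm.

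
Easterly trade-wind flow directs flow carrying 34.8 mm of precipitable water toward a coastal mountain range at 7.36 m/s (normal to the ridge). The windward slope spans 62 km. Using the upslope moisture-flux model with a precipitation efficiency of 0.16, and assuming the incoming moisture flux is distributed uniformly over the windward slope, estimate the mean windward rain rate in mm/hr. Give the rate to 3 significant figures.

R ≈ 2.38 mm/hr

Incoming column moisture flux per unit ridge length: F = V × PW = 7.36 × 34.8 = 256.128 mm·m/s.
Spread over the 62 km slope with efficiency ε = 0.16: R = ε·F/W = 0.16 × 256.128 / 62000 m = 6.610e-04 mm/s.
R = 6.610e-04 × 3600 = 2.38 mm/hr.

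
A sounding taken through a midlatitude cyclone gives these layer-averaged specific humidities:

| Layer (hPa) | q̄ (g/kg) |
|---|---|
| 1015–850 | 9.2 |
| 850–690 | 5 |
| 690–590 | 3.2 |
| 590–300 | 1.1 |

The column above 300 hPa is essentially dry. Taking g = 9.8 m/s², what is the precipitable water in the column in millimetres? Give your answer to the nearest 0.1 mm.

Precipitable water is the column-integrated vapour mass per unit area: PW = (1/g) Σ q̄ Δp, with q in kg/kg and Δp in Pa (1 kg/m² of water = 1 mm).
Layer 1015–850 hPa: Δp = 165 hPa = 16500 Pa, q̄ = 0.0092 kg/kg → 0.0092 × 16500 / 9.8 = 15.49 mm
Layer 850–690 hPa: Δp = 160 hPa = 16000 Pa, q̄ = 0.005 kg/kg → 0.005 × 16000 / 9.8 = 8.16 mm
Layer 690–590 hPa: Δp = 100 hPa = 10000 Pa, q̄ = 0.0032 kg/kg → 0.0032 × 10000 / 9.8 = 3.27 mm
Layer 590–300 hPa: Δp = 290 hPa = 29000 Pa, q̄ = 0.0011 kg/kg → 0.0011 × 29000 / 9.8 = 3.26 mm
PW = 15.49 + 8.16 + 3.27 + 3.26 = 30.18 ≈ 30.2 mm.

PW ≈ 30.2 mm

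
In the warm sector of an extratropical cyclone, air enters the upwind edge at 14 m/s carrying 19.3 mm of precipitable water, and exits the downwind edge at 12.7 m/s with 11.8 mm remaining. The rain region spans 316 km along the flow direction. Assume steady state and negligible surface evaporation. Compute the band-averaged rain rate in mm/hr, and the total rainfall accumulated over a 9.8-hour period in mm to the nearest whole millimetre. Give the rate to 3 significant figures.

R ≈ 1.37 mm/hr; total ≈ 13 mm

Column moisture flux per unit crosswind length is F = V × PW.
Inflow: F_in = 14 × 19.3 = 270.2 mm·m/s
Outflow: F_out = 12.7 × 11.8 = 149.86 mm·m/s
Steady-state rate R = (F_in − F_out)/L = (270.2 − 149.86) / 316000 m = 3.808e-04 mm/s.
R = 3.808e-04 × 3600 = 1.37 mm/hr.
Over 9.8 h: total = 1.37 × 9.8 = 13.426 ≈ 13 mm.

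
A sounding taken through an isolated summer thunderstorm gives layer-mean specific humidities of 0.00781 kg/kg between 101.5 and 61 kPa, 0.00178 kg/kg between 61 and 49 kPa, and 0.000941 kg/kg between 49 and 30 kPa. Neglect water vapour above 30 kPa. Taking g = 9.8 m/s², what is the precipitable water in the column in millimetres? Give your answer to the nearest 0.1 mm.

Precipitable water is the column-integrated vapour mass per unit area: PW = (1/g) Σ q̄ Δp, with q in kg/kg and Δp in Pa (1 kg/m² of water = 1 mm).
Layer 101.5–61 kPa: Δp = 405 hPa = 40500 Pa, q̄ = 0.00781 kg/kg → 0.00781 × 40500 / 9.8 = 32.28 mm
Layer 61–49 kPa: Δp = 120 hPa = 12000 Pa, q̄ = 0.00178 kg/kg → 0.00178 × 12000 / 9.8 = 2.18 mm
Layer 49–30 kPa: Δp = 190 hPa = 19000 Pa, q̄ = 0.000941 kg/kg → 0.000941 × 19000 / 9.8 = 1.82 mm
PW = 32.28 + 2.18 + 1.82 = 36.28 ≈ 36.3 mm.

PW ≈ 36.3 mm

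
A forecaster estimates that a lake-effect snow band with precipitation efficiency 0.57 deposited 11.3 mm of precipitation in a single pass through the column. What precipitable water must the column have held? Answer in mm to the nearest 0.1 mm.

PW = precipitation / ε = 11.3 / 0.57 = 19.8 mm.

PW ≈ 19.8 mm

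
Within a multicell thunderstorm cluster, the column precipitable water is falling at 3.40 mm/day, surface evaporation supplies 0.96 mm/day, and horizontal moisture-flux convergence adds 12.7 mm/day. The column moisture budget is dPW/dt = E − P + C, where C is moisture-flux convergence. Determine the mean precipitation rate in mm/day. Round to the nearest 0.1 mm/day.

dPW/dt = -3.40 mm/day.
P = E + C − dPW/dt = 0.96 + (12.7) − (-3.40) = 17.1 mm/day.

P ≈ 17.1 mm/day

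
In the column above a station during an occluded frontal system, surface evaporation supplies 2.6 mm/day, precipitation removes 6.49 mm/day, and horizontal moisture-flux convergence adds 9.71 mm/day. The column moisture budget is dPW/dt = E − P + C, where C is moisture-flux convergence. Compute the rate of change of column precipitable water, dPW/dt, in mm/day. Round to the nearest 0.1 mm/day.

dPW/dt = E − P + C = 2.6 − 6.49 + (9.71) = 5.8 mm/day.

dPW/dt ≈ 5.8 mm/day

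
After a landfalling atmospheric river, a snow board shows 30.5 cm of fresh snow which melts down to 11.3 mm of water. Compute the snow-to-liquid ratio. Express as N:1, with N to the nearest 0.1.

Ratio = snow depth / SWE = 305 mm / 11.3 mm = 27.0, i.e. 27.0:1.

ratio ≈ 27.0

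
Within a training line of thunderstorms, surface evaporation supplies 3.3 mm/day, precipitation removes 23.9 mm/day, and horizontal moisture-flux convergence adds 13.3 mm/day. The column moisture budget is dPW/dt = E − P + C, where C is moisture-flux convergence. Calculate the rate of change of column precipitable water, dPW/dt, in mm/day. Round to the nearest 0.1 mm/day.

dPW/dt = E − P + C = 3.3 − 23.9 + (13.3) = -7.3 mm/day.

dPW/dt ≈ -7.3 mm/day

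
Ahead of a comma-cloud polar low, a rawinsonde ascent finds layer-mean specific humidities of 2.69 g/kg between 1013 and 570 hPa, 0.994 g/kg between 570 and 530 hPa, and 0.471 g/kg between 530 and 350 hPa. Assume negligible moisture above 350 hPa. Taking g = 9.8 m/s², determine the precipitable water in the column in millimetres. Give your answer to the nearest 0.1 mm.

PW ≈ 13.4 mm

Precipitable water is the column-integrated vapour mass per unit area: PW = (1/g) Σ q̄ Δp, with q in kg/kg and Δp in Pa (1 kg/m² of water = 1 mm).
Layer 1013–570 hPa: Δp = 443 hPa = 44300 Pa, q̄ = 0.00269 kg/kg → 0.00269 × 44300 / 9.8 = 12.16 mm
Layer 570–530 hPa: Δp = 40 hPa = 4000 Pa, q̄ = 0.000994 kg/kg → 0.000994 × 4000 / 9.8 = 0.41 mm
Layer 530–350 hPa: Δp = 180 hPa = 18000 Pa, q̄ = 0.000471 kg/kg → 0.000471 × 18000 / 9.8 = 0.87 mm
PW = 12.16 + 0.41 + 0.87 = 13.44 ≈ 13.4 mm.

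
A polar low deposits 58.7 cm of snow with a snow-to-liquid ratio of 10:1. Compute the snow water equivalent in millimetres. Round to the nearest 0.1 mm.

SWE = snow depth / ratio = 58.7 cm / 10 = 5.870 cm = 58.7 mm.

SWE ≈ 58.7 mm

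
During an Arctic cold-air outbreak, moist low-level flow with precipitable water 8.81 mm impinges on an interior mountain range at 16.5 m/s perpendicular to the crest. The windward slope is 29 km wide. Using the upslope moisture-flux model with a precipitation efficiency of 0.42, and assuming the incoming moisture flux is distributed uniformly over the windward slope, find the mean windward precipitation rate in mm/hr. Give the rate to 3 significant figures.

R ≈ 7.58 mm/hr

Incoming column moisture flux per unit ridge length: F = V × PW = 16.5 × 8.81 = 145.365 mm·m/s.
Spread over the 29 km slope with efficiency ε = 0.42: R = ε·F/W = 0.42 × 145.365 / 29000 m = 2.105e-03 mm/s.
R = 2.105e-03 × 3600 = 7.58 mm/hr.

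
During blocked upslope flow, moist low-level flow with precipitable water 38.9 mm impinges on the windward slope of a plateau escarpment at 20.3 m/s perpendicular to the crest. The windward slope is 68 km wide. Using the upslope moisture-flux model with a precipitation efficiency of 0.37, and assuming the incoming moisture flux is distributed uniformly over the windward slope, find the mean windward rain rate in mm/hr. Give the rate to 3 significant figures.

R ≈ 15.5 mm/hr

Incoming column moisture flux per unit ridge length: F = V × PW = 20.3 × 38.9 = 789.67 mm·m/s.
Spread over the 68 km slope with efficiency ε = 0.37: R = ε·F/W = 0.37 × 789.67 / 68000 m = 4.297e-03 mm/s.
R = 4.297e-03 × 3600 = 15.5 mm/hr.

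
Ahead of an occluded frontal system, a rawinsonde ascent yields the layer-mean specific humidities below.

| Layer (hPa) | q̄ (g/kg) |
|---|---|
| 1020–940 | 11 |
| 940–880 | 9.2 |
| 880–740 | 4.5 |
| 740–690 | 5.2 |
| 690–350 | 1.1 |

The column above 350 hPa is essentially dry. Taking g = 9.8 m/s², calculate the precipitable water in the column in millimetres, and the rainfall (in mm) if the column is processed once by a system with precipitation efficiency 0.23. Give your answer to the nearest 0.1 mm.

PW ≈ 27.5 mm; rainfall ≈ 6.3 mm

Precipitable water is the column-integrated vapour mass per unit area: PW = (1/g) Σ q̄ Δp, with q in kg/kg and Δp in Pa (1 kg/m² of water = 1 mm).
Layer 1020–940 hPa: Δp = 80 hPa = 8000 Pa, q̄ = 0.011 kg/kg → 0.011 × 8000 / 9.8 = 8.98 mm
Layer 940–880 hPa: Δp = 60 hPa = 6000 Pa, q̄ = 0.0092 kg/kg → 0.0092 × 6000 / 9.8 = 5.63 mm
Layer 880–740 hPa: Δp = 140 hPa = 14000 Pa, q̄ = 0.0045 kg/kg → 0.0045 × 14000 / 9.8 = 6.43 mm
Layer 740–690 hPa: Δp = 50 hPa = 5000 Pa, q̄ = 0.0052 kg/kg → 0.0052 × 5000 / 9.8 = 2.65 mm
Layer 690–350 hPa: Δp = 340 hPa = 34000 Pa, q̄ = 0.0011 kg/kg → 0.0011 × 34000 / 9.8 = 3.82 mm
PW = 8.98 + 5.63 + 6.43 + 2.65 + 3.82 = 27.51 ≈ 27.5 mm.
Rainfall = ε × PW = 0.23 × 27.5 = 6.3 mm.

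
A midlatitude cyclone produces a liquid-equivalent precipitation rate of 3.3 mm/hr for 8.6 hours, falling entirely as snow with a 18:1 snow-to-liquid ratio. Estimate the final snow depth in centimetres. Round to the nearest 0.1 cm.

Liquid-equivalent depth = 3.3 × 8.6 = 28.38 mm.
Snow depth = 28.38 mm × 18 = 510.84 mm = 51.1 cm.

snow depth ≈ 51.1 cm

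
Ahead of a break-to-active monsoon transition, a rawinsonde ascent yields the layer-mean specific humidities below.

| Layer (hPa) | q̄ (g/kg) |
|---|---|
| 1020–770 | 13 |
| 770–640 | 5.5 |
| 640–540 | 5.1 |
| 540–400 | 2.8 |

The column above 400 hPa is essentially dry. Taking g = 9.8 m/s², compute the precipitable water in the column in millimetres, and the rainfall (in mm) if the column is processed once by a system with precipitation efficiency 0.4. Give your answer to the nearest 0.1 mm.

Precipitable water is the column-integrated vapour mass per unit area: PW = (1/g) Σ q̄ Δp, with q in kg/kg and Δp in Pa (1 kg/m² of water = 1 mm).
Layer 1020–770 hPa: Δp = 250 hPa = 25000 Pa, q̄ = 0.013 kg/kg → 0.013 × 25000 / 9.8 = 33.16 mm
Layer 770–640 hPa: Δp = 130 hPa = 13000 Pa, q̄ = 0.0055 kg/kg → 0.0055 × 13000 / 9.8 = 7.30 mm
Layer 640–540 hPa: Δp = 100 hPa = 10000 Pa, q̄ = 0.0051 kg/kg → 0.0051 × 10000 / 9.8 = 5.20 mm
Layer 540–400 hPa: Δp = 140 hPa = 14000 Pa, q̄ = 0.0028 kg/kg → 0.0028 × 14000 / 9.8 = 4.00 mm
PW = 33.16 + 7.30 + 5.20 + 4.00 = 49.66 ≈ 49.7 mm.
Rainfall = ε × PW = 0.4 × 49.7 = 19.9 mm.

PW ≈ 49.7 mm; rainfall ≈ 19.9 mm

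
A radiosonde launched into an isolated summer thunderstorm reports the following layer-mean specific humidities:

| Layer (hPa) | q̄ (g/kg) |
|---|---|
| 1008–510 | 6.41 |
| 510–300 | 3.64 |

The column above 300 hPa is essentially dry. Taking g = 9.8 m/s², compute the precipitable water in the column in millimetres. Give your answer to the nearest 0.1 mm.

PW ≈ 40.4 mm

Precipitable water is the column-integrated vapour mass per unit area: PW = (1/g) Σ q̄ Δp, with q in kg/kg and Δp in Pa (1 kg/m² of water = 1 mm).
Layer 1008–510 hPa: Δp = 498 hPa = 49800 Pa, q̄ = 0.00641 kg/kg → 0.00641 × 49800 / 9.8 = 32.57 mm
Layer 510–300 hPa: Δp = 210 hPa = 21000 Pa, q̄ = 0.00364 kg/kg → 0.00364 × 21000 / 9.8 = 7.80 mm
PW = 32.57 + 7.80 = 40.37 ≈ 40.4 mm.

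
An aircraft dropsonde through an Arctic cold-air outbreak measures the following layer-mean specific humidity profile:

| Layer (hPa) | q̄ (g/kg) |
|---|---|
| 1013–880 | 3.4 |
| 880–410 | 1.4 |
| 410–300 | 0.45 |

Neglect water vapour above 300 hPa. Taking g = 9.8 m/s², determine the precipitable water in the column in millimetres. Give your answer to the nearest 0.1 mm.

Precipitable water is the column-integrated vapour mass per unit area: PW = (1/g) Σ q̄ Δp, with q in kg/kg and Δp in Pa (1 kg/m² of water = 1 mm).
Layer 1013–880 hPa: Δp = 133 hPa = 13300 Pa, q̄ = 0.0034 kg/kg → 0.0034 × 13300 / 9.8 = 4.61 mm
Layer 880–410 hPa: Δp = 470 hPa = 47000 Pa, q̄ = 0.0014 kg/kg → 0.0014 × 47000 / 9.8 = 6.71 mm
Layer 410–300 hPa: Δp = 110 hPa = 11000 Pa, q̄ = 0.00045 kg/kg → 0.00045 × 11000 / 9.8 = 0.51 mm
PW = 4.61 + 6.71 + 0.51 = 11.83 ≈ 11.8 mm.

PW ≈ 11.8 mm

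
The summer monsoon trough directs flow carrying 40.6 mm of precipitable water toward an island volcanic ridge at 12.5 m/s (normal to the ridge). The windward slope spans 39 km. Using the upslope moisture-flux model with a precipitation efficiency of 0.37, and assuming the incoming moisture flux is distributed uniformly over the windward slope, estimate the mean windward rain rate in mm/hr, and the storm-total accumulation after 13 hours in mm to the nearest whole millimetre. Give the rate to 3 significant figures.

R ≈ 17.3 mm/hr; total ≈ 225 mm

Incoming column moisture flux per unit ridge length: F = V × PW = 12.5 × 40.6 = 507.5 mm·m/s.
Spread over the 39 km slope with efficiency ε = 0.37: R = ε·F/W = 0.37 × 507.5 / 39000 m = 4.815e-03 mm/s.
R = 4.815e-03 × 3600 = 17.3 mm/hr.
Over 13 h: total = 17.3 × 13 = 224.9 ≈ 225 mm.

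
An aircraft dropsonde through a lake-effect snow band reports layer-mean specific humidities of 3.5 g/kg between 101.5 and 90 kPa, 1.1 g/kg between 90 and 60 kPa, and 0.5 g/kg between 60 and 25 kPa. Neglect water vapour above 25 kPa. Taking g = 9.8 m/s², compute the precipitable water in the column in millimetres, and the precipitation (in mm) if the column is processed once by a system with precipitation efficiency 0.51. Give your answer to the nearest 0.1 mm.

Precipitable water is the column-integrated vapour mass per unit area: PW = (1/g) Σ q̄ Δp, with q in kg/kg and Δp in Pa (1 kg/m² of water = 1 mm).
Layer 101.5–90 kPa: Δp = 115 hPa = 11500 Pa, q̄ = 0.0035 kg/kg → 0.0035 × 11500 / 9.8 = 4.11 mm
Layer 90–60 kPa: Δp = 300 hPa = 30000 Pa, q̄ = 0.0011 kg/kg → 0.0011 × 30000 / 9.8 = 3.37 mm
Layer 60–25 kPa: Δp = 350 hPa = 35000 Pa, q̄ = 0.0005 kg/kg → 0.0005 × 35000 / 9.8 = 1.79 mm
PW = 4.11 + 3.37 + 1.79 = 9.27 ≈ 9.3 mm.
Precipitation = ε × PW = 0.51 × 9.3 = 4.7 mm.

PW ≈ 9.3 mm; precipitation ≈ 4.7 mm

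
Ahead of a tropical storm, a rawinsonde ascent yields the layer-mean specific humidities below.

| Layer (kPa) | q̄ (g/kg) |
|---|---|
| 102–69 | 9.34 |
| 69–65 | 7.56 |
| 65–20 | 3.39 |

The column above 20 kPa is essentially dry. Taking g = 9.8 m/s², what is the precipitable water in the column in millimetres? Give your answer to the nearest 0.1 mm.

Precipitable water is the column-integrated vapour mass per unit area: PW = (1/g) Σ q̄ Δp, with q in kg/kg and Δp in Pa (1 kg/m² of water = 1 mm).
Layer 102–69 kPa: Δp = 330 hPa = 33000 Pa, q̄ = 0.00934 kg/kg → 0.00934 × 33000 / 9.8 = 31.45 mm
Layer 69–65 kPa: Δp = 40 hPa = 4000 Pa, q̄ = 0.00756 kg/kg → 0.00756 × 4000 / 9.8 = 3.09 mm
Layer 65–20 kPa: Δp = 450 hPa = 45000 Pa, q̄ = 0.00339 kg/kg → 0.00339 × 45000 / 9.8 = 15.57 mm
PW = 31.45 + 3.09 + 15.57 = 50.11 ≈ 50.1 mm.

PW ≈ 50.1 mm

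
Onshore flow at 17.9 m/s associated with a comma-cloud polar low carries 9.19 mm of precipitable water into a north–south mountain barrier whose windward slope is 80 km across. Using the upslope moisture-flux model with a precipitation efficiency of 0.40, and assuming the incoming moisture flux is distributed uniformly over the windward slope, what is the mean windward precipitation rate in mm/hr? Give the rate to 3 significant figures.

Incoming column moisture flux per unit ridge length: F = V × PW = 17.9 × 9.19 = 164.501 mm·m/s.
Spread over the 80 km slope with efficiency ε = 0.40: R = ε·F/W = 0.40 × 164.501 / 80000 m = 8.225e-04 mm/s.
R = 8.225e-04 × 3600 = 2.96 mm/hr.

R ≈ 2.96 mm/hr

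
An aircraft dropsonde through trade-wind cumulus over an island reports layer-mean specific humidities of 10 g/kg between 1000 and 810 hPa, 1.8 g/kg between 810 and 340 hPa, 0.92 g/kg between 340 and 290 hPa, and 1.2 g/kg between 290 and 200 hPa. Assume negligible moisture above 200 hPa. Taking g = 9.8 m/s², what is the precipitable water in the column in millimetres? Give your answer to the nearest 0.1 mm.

Precipitable water is the column-integrated vapour mass per unit area: PW = (1/g) Σ q̄ Δp, with q in kg/kg and Δp in Pa (1 kg/m² of water = 1 mm).
Layer 1000–810 hPa: Δp = 190 hPa = 19000 Pa, q̄ = 0.01 kg/kg → 0.01 × 19000 / 9.8 = 19.39 mm
Layer 810–340 hPa: Δp = 470 hPa = 47000 Pa, q̄ = 0.0018 kg/kg → 0.0018 × 47000 / 9.8 = 8.63 mm
Layer 340–290 hPa: Δp = 50 hPa = 5000 Pa, q̄ = 0.00092 kg/kg → 0.00092 × 5000 / 9.8 = 0.47 mm
Layer 290–200 hPa: Δp = 90 hPa = 9000 Pa, q̄ = 0.0012 kg/kg → 0.0012 × 9000 / 9.8 = 1.10 mm
PW = 19.39 + 8.63 + 0.47 + 1.10 = 29.59 ≈ 29.6 mm.

PW ≈ 29.6 mm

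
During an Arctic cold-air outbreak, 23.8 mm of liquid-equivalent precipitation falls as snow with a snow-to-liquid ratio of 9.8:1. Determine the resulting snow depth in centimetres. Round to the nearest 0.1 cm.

snow depth ≈ 23.3 cm

Snow depth = liquid × ratio = 23.8 mm × 9.8 = 233.24 mm = 23.3 cm.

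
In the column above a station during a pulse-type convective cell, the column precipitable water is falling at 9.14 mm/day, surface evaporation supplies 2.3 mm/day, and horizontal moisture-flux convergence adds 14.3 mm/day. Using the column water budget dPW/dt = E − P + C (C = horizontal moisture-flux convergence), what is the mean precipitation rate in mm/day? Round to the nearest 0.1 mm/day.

P ≈ 25.7 mm/day

dPW/dt = -9.14 mm/day.
P = E + C − dPW/dt = 2.3 + (14.3) − (-9.14) = 25.7 mm/day.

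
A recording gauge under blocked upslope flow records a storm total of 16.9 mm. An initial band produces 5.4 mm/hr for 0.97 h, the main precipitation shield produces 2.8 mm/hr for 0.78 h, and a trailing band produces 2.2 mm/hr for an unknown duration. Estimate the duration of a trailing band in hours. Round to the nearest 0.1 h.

Known phases: 5.4 × 0.97 + 2.8 × 0.78 = 5.238 + 2.184 = 7.422 mm.
Remaining depth = 16.9 − 7.422 = 9.478 mm.
Duration = 9.478 / 2.2 = 4.3 h.

duration ≈ 4.3 h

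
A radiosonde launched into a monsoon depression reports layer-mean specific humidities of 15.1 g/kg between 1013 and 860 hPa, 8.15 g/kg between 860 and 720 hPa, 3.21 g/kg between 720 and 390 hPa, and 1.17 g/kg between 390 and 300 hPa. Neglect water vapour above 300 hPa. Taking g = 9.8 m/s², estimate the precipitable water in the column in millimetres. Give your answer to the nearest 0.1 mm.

PW ≈ 47.1 mm

Precipitable water is the column-integrated vapour mass per unit area: PW = (1/g) Σ q̄ Δp, with q in kg/kg and Δp in Pa (1 kg/m² of water = 1 mm).
Layer 1013–860 hPa: Δp = 153 hPa = 15300 Pa, q̄ = 0.0151 kg/kg → 0.0151 × 15300 / 9.8 = 23.57 mm
Layer 860–720 hPa: Δp = 140 hPa = 14000 Pa, q̄ = 0.00815 kg/kg → 0.00815 × 14000 / 9.8 = 11.64 mm
Layer 720–390 hPa: Δp = 330 hPa = 33000 Pa, q̄ = 0.00321 kg/kg → 0.00321 × 33000 / 9.8 = 10.81 mm
Layer 390–300 hPa: Δp = 90 hPa = 9000 Pa, q̄ = 0.00117 kg/kg → 0.00117 × 9000 / 9.8 = 1.07 mm
PW = 23.57 + 11.64 + 10.81 + 1.07 = 47.09 ≈ 47.1 mm.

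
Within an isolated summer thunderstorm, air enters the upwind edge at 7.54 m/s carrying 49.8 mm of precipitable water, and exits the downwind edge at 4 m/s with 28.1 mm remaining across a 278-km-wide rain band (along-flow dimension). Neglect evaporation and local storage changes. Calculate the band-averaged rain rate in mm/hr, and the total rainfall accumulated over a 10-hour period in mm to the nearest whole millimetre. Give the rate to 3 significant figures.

R ≈ 3.41 mm/hr; total ≈ 34 mm

Column moisture flux per unit crosswind length is F = V × PW.
Inflow: F_in = 7.54 × 49.8 = 375.492 mm·m/s
Outflow: F_out = 4 × 28.1 = 112.4 mm·m/s
Steady-state rate R = (F_in − F_out)/L = (375.492 − 112.4) / 278000 m = 9.464e-04 mm/s.
R = 9.464e-04 × 3600 = 3.41 mm/hr.
Over 10 h: total = 3.41 × 10 = 34.1 ≈ 34 mm.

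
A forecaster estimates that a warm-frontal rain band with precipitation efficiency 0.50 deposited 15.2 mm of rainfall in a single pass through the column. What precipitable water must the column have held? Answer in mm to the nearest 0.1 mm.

PW = rainfall / ε = 15.2 / 0.50 = 30.4 mm.

PW ≈ 30.4 mm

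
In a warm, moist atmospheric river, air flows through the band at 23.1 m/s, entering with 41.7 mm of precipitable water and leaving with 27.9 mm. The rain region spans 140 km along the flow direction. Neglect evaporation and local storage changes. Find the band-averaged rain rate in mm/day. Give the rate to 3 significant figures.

R ≈ 197 mm/day

Column moisture flux per unit crosswind length is F = V × PW.
Inflow: F_in = 23.1 × 41.7 = 963.27 mm·m/s
Outflow: F_out = 23.1 × 27.9 = 644.49 mm·m/s
Steady-state rate R = (F_in − F_out)/L = (963.27 − 644.49) / 140000 m = 2.277e-03 mm/s.
R = 2.277e-03 × 3600 × 24 = 197 mm/day.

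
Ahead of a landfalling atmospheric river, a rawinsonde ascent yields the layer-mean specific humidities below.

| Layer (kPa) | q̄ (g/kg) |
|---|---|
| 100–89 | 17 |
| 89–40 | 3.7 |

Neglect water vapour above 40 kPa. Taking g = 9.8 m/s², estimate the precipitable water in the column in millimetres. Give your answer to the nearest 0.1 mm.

PW ≈ 37.6 mm

Precipitable water is the column-integrated vapour mass per unit area: PW = (1/g) Σ q̄ Δp, with q in kg/kg and Δp in Pa (1 kg/m² of water = 1 mm).
Layer 100–89 kPa: Δp = 110 hPa = 11000 Pa, q̄ = 0.017 kg/kg → 0.017 × 11000 / 9.8 = 19.08 mm
Layer 89–40 kPa: Δp = 490 hPa = 49000 Pa, q̄ = 0.0037 kg/kg → 0.0037 × 49000 / 9.8 = 18.50 mm
PW = 19.08 + 18.50 = 37.58 ≈ 37.6 mm.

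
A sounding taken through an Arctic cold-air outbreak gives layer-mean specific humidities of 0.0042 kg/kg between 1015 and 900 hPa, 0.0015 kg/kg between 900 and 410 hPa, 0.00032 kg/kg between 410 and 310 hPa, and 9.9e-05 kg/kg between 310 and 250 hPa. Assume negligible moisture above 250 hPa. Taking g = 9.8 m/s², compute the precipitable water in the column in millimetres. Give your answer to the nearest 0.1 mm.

PW ≈ 12.8 mm

Precipitable water is the column-integrated vapour mass per unit area: PW = (1/g) Σ q̄ Δp, with q in kg/kg and Δp in Pa (1 kg/m² of water = 1 mm).
Layer 1015–900 hPa: Δp = 115 hPa = 11500 Pa, q̄ = 0.0042 kg/kg → 0.0042 × 11500 / 9.8 = 4.93 mm
Layer 900–410 hPa: Δp = 490 hPa = 49000 Pa, q̄ = 0.0015 kg/kg → 0.0015 × 49000 / 9.8 = 7.50 mm
Layer 410–310 hPa: Δp = 100 hPa = 10000 Pa, q̄ = 0.00032 kg/kg → 0.00032 × 10000 / 9.8 = 0.33 mm
Layer 310–250 hPa: Δp = 60 hPa = 6000 Pa, q̄ = 9.9e-05 kg/kg → 9.9e-05 × 6000 / 9.8 = 0.06 mm
PW = 4.93 + 7.50 + 0.33 + 0.06 = 12.82 ≈ 12.8 mm.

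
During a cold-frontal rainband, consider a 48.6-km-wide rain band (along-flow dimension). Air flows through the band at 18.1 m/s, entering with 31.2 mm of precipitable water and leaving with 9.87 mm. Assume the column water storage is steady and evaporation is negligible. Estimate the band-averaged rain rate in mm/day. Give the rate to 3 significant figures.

Column moisture flux per unit crosswind length is F = V × PW.
Inflow: F_in = 18.1 × 31.2 = 564.72 mm·m/s
Outflow: F_out = 18.1 × 9.87 = 178.647 mm·m/s
Steady-state rate R = (F_in − F_out)/L = (564.72 − 178.647) / 48600 m = 7.944e-03 mm/s.
R = 7.944e-03 × 3600 × 24 = 686 mm/day.

R ≈ 686 mm/day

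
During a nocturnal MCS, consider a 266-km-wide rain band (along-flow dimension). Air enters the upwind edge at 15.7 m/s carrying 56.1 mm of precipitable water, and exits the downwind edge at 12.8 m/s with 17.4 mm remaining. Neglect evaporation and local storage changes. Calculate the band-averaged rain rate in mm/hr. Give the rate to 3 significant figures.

R ≈ 8.91 mm/hr

Column moisture flux per unit crosswind length is F = V × PW.
Inflow: F_in = 15.7 × 56.1 = 880.77 mm·m/s
Outflow: F_out = 12.8 × 17.4 = 222.72 mm·m/s
Steady-state rate R = (F_in − F_out)/L = (880.77 − 222.72) / 266000 m = 2.474e-03 mm/s.
R = 2.474e-03 × 3600 = 8.91 mm/hr.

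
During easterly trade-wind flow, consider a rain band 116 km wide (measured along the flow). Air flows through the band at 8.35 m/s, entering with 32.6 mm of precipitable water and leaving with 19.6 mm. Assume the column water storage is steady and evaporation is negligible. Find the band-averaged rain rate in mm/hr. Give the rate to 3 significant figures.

R ≈ 3.37 mm/hr

Column moisture flux per unit crosswind length is F = V × PW.
Inflow: F_in = 8.35 × 32.6 = 272.21 mm·m/s
Outflow: F_out = 8.35 × 19.6 = 163.66 mm·m/s
Steady-state rate R = (F_in − F_out)/L = (272.21 − 163.66) / 116000 m = 9.358e-04 mm/s.
R = 9.358e-04 × 3600 = 3.37 mm/hr.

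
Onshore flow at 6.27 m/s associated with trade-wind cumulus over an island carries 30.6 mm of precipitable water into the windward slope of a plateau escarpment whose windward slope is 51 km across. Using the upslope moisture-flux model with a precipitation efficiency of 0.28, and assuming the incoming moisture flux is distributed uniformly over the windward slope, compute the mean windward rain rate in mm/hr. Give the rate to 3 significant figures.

Incoming column moisture flux per unit ridge length: F = V × PW = 6.27 × 30.6 = 191.862 mm·m/s.
Spread over the 51 km slope with efficiency ε = 0.28: R = ε·F/W = 0.28 × 191.862 / 51000 m = 1.053e-03 mm/s.
R = 1.053e-03 × 3600 = 3.79 mm/hr.

R ≈ 3.79 mm/hr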